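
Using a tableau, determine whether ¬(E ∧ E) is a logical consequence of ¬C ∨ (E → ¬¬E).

No

Initial set: {(¬C ∨ (E → ¬¬E)); ¬¬(E ∧ E)}.
¬¬(E ∧ E): α-rule — add E, E.
(¬C ∨ (E → ¬¬E)): β-rule — branch into ¬C  //  (E → ¬¬E).
  branch 1 (add ¬C):
    ○ open, literals {C=0, E=1}.
  branch 2 (add (E → ¬¬E)):
    (E → ¬¬E): β-rule — branch into ¬E  //  ¬¬E.
      branch 2.1 (add ¬E):
        × closes — contains both E and ¬E.
      branch 2.2 (add ¬¬E):
        ¬¬E: drop double negation, giving E.
        ○ open, literals {E=1}.
1 branch closed, 2 open.
An open branch gives a countermodel: C=0, E=1 (unmentioned atoms arbitrary); the premises hold there but the conclusion fails.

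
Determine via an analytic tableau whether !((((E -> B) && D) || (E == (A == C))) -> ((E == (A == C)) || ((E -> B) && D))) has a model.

Unsatisfiable

Initial set: {!((((E -> B) && D) || (E == (A == C))) -> ((E == (A == C)) || ((E -> B) && D)))}.
!((((E -> B) && D) || (E == (A == C))) -> ((E == (A == C)) || ((E -> B) && D))): α-rule — add (((E -> B) && D) || (E == (A == C))), !((E == (A == C)) || ((E -> B) && D)).
!((E == (A == C)) || ((E -> B) && D)): α-rule — add !(E == (A == C)), !((E -> B) && D).
(((E -> B) && D) || (E == (A == C))): β-rule — branch into ((E -> B) && D)  //  (E == (A == C)).
  branch 1 (add ((E -> B) && D)):
    ((E -> B) && D): α-rule — add (E -> B), D.
    !(E == (A == C)): β-rule — branch into E, !(A == C)  //  !E, (A == C).
      branch 1.1 (add E, !(A == C)):
        !((E -> B) && D): β-rule — branch into !(E -> B)  //  !D.
          branch 1.1.1 (add !(E -> B)):
            !(E -> B): α-rule — add E, !B.
            (E -> B): β-rule — branch into !E  //  B.
              branch 1.1.1.1 (add !E):
                × closes — contains both E and !E.
              branch 1.1.1.2 (add B):
                × closes — contains both B and !B.
          branch 1.1.2 (add !D):
            × closes — contains both D and !D.
      branch 1.2 (add !E, (A == C)):
        !((E -> B) && D): β-rule — branch into !(E -> B)  //  !D.
          branch 1.2.1 (add !(E -> B)):
            !(E -> B): α-rule — add E, !B.
            × closes — contains both E and !E.
          branch 1.2.2 (add !D):
            × closes — contains both D and !D.
  branch 2 (add (E == (A == C))):
    !(E == (A == C)): β-rule — branch into E, !(A == C)  //  !E, (A == C).
      branch 2.1 (add E, !(A == C)):
        !((E -> B) && D): β-rule — branch into !(E -> B)  //  !D.
          branch 2.1.1 (add !(E -> B)):
            !(E -> B): α-rule — add E, !B.
            (E == (A == C)): β-rule — branch into E, (A == C)  //  !E, !(A == C).
              branch 2.1.1.1 (add E, (A == C)):
                !(A == C): β-rule — branch into A, !C  //  !A, C.
                  branch 2.1.1.1.1 (add A, !C):
                    (A == C): β-rule — branch into A, C  //  !A, !C.
                      branch 2.1.1.1.1.1 (add A, C):
                        × closes — contains both C and !C.
                      branch 2.1.1.1.1.2 (add !A, !C):
                        × closes — contains both A and !A.
                  branch 2.1.1.1.2 (add !A, C):
                    (A == C): β-rule — branch into A, C  //  !A, !C.
                      branch 2.1.1.1.2.1 (add A, C):
                        × closes — contains both A and !A.
                      branch 2.1.1.1.2.2 (add !A, !C):
                        × closes — contains both C and !C.
              branch 2.1.1.2 (add !E, !(A == C)):
                × closes — contains both E and !E.
          branch 2.1.2 (add !D):
            (E == (A == C)): β-rule — branch into E, (A == C)  //  !E, !(A == C).
              branch 2.1.2.1 (add E, (A == C)):
                !(A == C): β-rule — branch into A, !C  //  !A, C.
                  branch 2.1.2.1.1 (add A, !C):
                    (A == C): β-rule — branch into A, C  //  !A, !C.
                      branch 2.1.2.1.1.1 (add A, C):
                        × closes — contains both C and !C.
                      branch 2.1.2.1.1.2 (add !A, !C):
                        × closes — contains both A and !A.
                  branch 2.1.2.1.2 (add !A, C):
                    (A == C): β-rule — branch into A, C  //  !A, !C.
                      branch 2.1.2.1.2.1 (add A, C):
                        × closes — contains both A and !A.
                      branch 2.1.2.1.2.2 (add !A, !C):
                        × closes — contains both C and !C.
              branch 2.1.2.2 (add !E, !(A == C)):
                × closes — contains both E and !E.
      branch 2.2 (add !E, (A == C)):
        !((E -> B) && D): β-rule — branch into !(E -> B)  //  !D.
          branch 2.2.1 (add !(E -> B)):
            !(E -> B): α-rule — add E, !B.
            × closes — contains both E and !E.
          branch 2.2.2 (add !D):
            (E == (A == C)): β-rule — branch into E, (A == C)  //  !E, !(A == C).
              branch 2.2.2.1 (add E, (A == C)):
                × closes — contains both E and !E.
              branch 2.2.2.2 (add !E, !(A == C)):
                (A == C): β-rule — branch into A, C  //  !A, !C.
                  branch 2.2.2.2.1 (add A, C):
                    !(A == C): β-rule — branch into A, !C  //  !A, C.
                      branch 2.2.2.2.1.1 (add A, !C):
                        × closes — contains both C and !C.
                      branch 2.2.2.2.1.2 (add !A, C):
                        × closes — contains both A and !A.
                  branch 2.2.2.2.2 (add !A, !C):
                    !(A == C): β-rule — branch into A, !C  //  !A, C.
                      branch 2.2.2.2.2.1 (add A, !C):
                        × closes — contains both A and !A.
                      branch 2.2.2.2.2.2 (add !A, C):
                        × closes — contains both C and !C.
All 21 branches close.
Every branch closed; the formula is unsatisfiable.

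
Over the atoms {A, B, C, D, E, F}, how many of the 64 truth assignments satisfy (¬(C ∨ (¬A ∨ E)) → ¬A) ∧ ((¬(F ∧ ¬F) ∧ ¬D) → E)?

44

Initial set: {((¬(C ∨ (¬A ∨ E)) → ¬A) ∧ ((¬(F ∧ ¬F) ∧ ¬D) → E))}.
((¬(C ∨ (¬A ∨ E)) → ¬A) ∧ ((¬(F ∧ ¬F) ∧ ¬D) → E)): α-rule — add (¬(C ∨ (¬A ∨ E)) → ¬A), ((¬(F ∧ ¬F) ∧ ¬D) → E).
(¬(C ∨ (¬A ∨ E)) → ¬A): β-rule — branch into ¬¬(C ∨ (¬A ∨ E))  //  ¬A.
  branch 1 (add ¬¬(C ∨ (¬A ∨ E))):
    ((¬(F ∧ ¬F) ∧ ¬D) → E): β-rule — branch into ¬(¬(F ∧ ¬F) ∧ ¬D)  //  E.
      branch 1.1 (add ¬(¬(F ∧ ¬F) ∧ ¬D)):
        ¬¬(C ∨ (¬A ∨ E)): β-rule — branch into C  //  (¬A ∨ E).
          branch 1.1.1 (add C):
            ¬(¬(F ∧ ¬F) ∧ ¬D): β-rule — branch into ¬¬(F ∧ ¬F)  //  ¬¬D.
              branch 1.1.1.1 (add ¬¬(F ∧ ¬F)):
                ¬¬(F ∧ ¬F): α-rule — add F, ¬F.
                × closes — contains both F and ¬F.
              branch 1.1.1.2 (add ¬¬D):
                ○ open, literals {C=1, D=1}.
          branch 1.1.2 (add (¬A ∨ E)):
            ¬(¬(F ∧ ¬F) ∧ ¬D): β-rule — branch into ¬¬(F ∧ ¬F)  //  ¬¬D.
              branch 1.1.2.1 (add ¬¬(F ∧ ¬F)):
                ¬¬(F ∧ ¬F): α-rule — add F, ¬F.
                × closes — contains both F and ¬F.
              branch 1.1.2.2 (add ¬¬D):
                (¬A ∨ E): β-rule — branch into ¬A  //  E.
                  branch 1.1.2.2.1 (add ¬A):
                    ○ open, literals {A=0, D=1}.
                  branch 1.1.2.2.2 (add E):
                    ○ open, literals {D=1, E=1}.
      branch 1.2 (add E):
        ¬¬(C ∨ (¬A ∨ E)): β-rule — branch into C  //  (¬A ∨ E).
          branch 1.2.1 (add C):
            ○ open, literals {C=1, E=1}.
          branch 1.2.2 (add (¬A ∨ E)):
            (¬A ∨ E): β-rule — branch into ¬A  //  E.
              branch 1.2.2.1 (add ¬A):
                ○ open, literals {A=0, E=1}.
              branch 1.2.2.2 (add E):
                ○ open, literals {E=1}.
  branch 2 (add ¬A):
    ((¬(F ∧ ¬F) ∧ ¬D) → E): β-rule — branch into ¬(¬(F ∧ ¬F) ∧ ¬D)  //  E.
      branch 2.1 (add ¬(¬(F ∧ ¬F) ∧ ¬D)):
        ¬(¬(F ∧ ¬F) ∧ ¬D): β-rule — branch into ¬¬(F ∧ ¬F)  //  ¬¬D.
          branch 2.1.1 (add ¬¬(F ∧ ¬F)):
            ¬¬(F ∧ ¬F): α-rule — add F, ¬F.
            × closes — contains both F and ¬F.
          branch 2.1.2 (add ¬¬D):
            ○ open, literals {A=0, D=1}.
      branch 2.2 (add E):
        ○ open, literals {A=0, E=1}.
3 branches closed, 8 open.
Each open branch fixes some atoms; the unmentioned ones are free. Counting distinct full assignments: branch {C=1, D=1} (A, B, E, F) contributes 16 new; branch {A=0, D=1} (B, C, E, F) contributes 8 new; branch {D=1, E=1} (A, B, C, F) contributes 4 new; branch {C=1, E=1} (A, B, D, F) contributes 8 new; branch {A=0, E=1} (B, C, D, F) contributes 4 new; branch {E=1} (A, B, C, D, F) contributes 4 new; branch {A=0, D=1} (B, C, E, F) contributes 0 new; branch {A=0, E=1} (B, C, D, F) contributes 0 new. Total: 44.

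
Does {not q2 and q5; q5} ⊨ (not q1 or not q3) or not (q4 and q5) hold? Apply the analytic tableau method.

No

Initial set: {T (not q2 and q5); T q5; F ((not q1 or not q3) or not (q4 and q5))}.
T (not q2 and q5): α-rule — add T not q2, T q5.
F ((not q1 or not q3) or not (q4 and q5)): α-rule — add F (not q1 or not q3), F not (q4 and q5).
F (not q1 or not q3): α-rule — add F not q1, F not q3.
F not (q4 and q5): α-rule — add T q4, T q5.
○ open, literals {q1=1, q2=0, q3=1, q4=1, q5=1}.
0 branches closed, 1 open.
An open branch gives a countermodel: q1=1, q2=0, q3=1, q4=1, q5=1 (unmentioned atoms arbitrary); the premises hold there but the conclusion fails.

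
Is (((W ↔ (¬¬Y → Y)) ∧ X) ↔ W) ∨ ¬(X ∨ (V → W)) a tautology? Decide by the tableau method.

Not valid

Assume the negation and expand:
Initial set: {¬((((W ↔ (¬¬Y → Y)) ∧ X) ↔ W) ∨ ¬(X ∨ (V → W)))}.
¬((((W ↔ (¬¬Y → Y)) ∧ X) ↔ W) ∨ ¬(X ∨ (V → W))): α-rule — add ¬(((W ↔ (¬¬Y → Y)) ∧ X) ↔ W), ¬¬(X ∨ (V → W)).
¬(((W ↔ (¬¬Y → Y)) ∧ X) ↔ W): β-rule — branch into ((W ↔ (¬¬Y → Y)) ∧ X), ¬W  //  ¬((W ↔ (¬¬Y → Y)) ∧ X), W.
  branch 1 (add ((W ↔ (¬¬Y → Y)) ∧ X), ¬W):
    ((W ↔ (¬¬Y → Y)) ∧ X): α-rule — add (W ↔ (¬¬Y → Y)), X.
    ¬¬(X ∨ (V → W)): β-rule — branch into X  //  (V → W).
      branch 1.1 (add X):
        (W ↔ (¬¬Y → Y)): β-rule — branch into W, (¬¬Y → Y)  //  ¬W, ¬(¬¬Y → Y).
          branch 1.1.1 (add W, (¬¬Y → Y)):
            × closes — contains both W and ¬W.
          branch 1.1.2 (add ¬W, ¬(¬¬Y → Y)):
            ¬(¬¬Y → Y): α-rule — add ¬¬Y, ¬Y.
            ¬¬Y: drop double negation, giving Y.
            × closes — contains both Y and ¬Y.
      branch 1.2 (add (V → W)):
        (W ↔ (¬¬Y → Y)): β-rule — branch into W, (¬¬Y → Y)  //  ¬W, ¬(¬¬Y → Y).
          branch 1.2.1 (add W, (¬¬Y → Y)):
            × closes — contains both W and ¬W.
          branch 1.2.2 (add ¬W, ¬(¬¬Y → Y)):
            ¬(¬¬Y → Y): α-rule — add ¬¬Y, ¬Y.
            ¬¬Y: drop double negation, giving Y.
            × closes — contains both Y and ¬Y.
  branch 2 (add ¬((W ↔ (¬¬Y → Y)) ∧ X), W):
    ¬¬(X ∨ (V → W)): β-rule — branch into X  //  (V → W).
      branch 2.1 (add X):
        ¬((W ↔ (¬¬Y → Y)) ∧ X): β-rule — branch into ¬(W ↔ (¬¬Y → Y))  //  ¬X.
          branch 2.1.1 (add ¬(W ↔ (¬¬Y → Y))):
            ¬(W ↔ (¬¬Y → Y)): β-rule — branch into W, ¬(¬¬Y → Y)  //  ¬W, (¬¬Y → Y).
              branch 2.1.1.1 (add W, ¬(¬¬Y → Y)):
                ¬(¬¬Y → Y): α-rule — add ¬¬Y, ¬Y.
                ¬¬Y: drop double negation, giving Y.
                × closes — contains both Y and ¬Y.
              branch 2.1.1.2 (add ¬W, (¬¬Y → Y)):
                × closes — contains both W and ¬W.
          branch 2.1.2 (add ¬X):
            × closes — contains both X and ¬X.
      branch 2.2 (add (V → W)):
        ¬((W ↔ (¬¬Y → Y)) ∧ X): β-rule — branch into ¬(W ↔ (¬¬Y → Y))  //  ¬X.
          branch 2.2.1 (add ¬(W ↔ (¬¬Y → Y))):
            (V → W): β-rule — branch into ¬V  //  W.
              branch 2.2.1.1 (add ¬V):
                ¬(W ↔ (¬¬Y → Y)): β-rule — branch into W, ¬(¬¬Y → Y)  //  ¬W, (¬¬Y → Y).
                  branch 2.2.1.1.1 (add W, ¬(¬¬Y → Y)):
                    ¬(¬¬Y → Y): α-rule — add ¬¬Y, ¬Y.
                    ¬¬Y: drop double negation, giving Y.
                    × closes — contains both Y and ¬Y.
                  branch 2.2.1.1.2 (add ¬W, (¬¬Y → Y)):
                    × closes — contains both W and ¬W.
              branch 2.2.1.2 (add W):
                ¬(W ↔ (¬¬Y → Y)): β-rule — branch into W, ¬(¬¬Y → Y)  //  ¬W, (¬¬Y → Y).
                  branch 2.2.1.2.1 (add W, ¬(¬¬Y → Y)):
                    ¬(¬¬Y → Y): α-rule — add ¬¬Y, ¬Y.
                    ¬¬Y: drop double negation, giving Y.
                    × closes — contains both Y and ¬Y.
                  branch 2.2.1.2.2 (add ¬W, (¬¬Y → Y)):
                    × closes — contains both W and ¬W.
          branch 2.2.2 (add ¬X):
            (V → W): β-rule — branch into ¬V  //  W.
              branch 2.2.2.1 (add ¬V):
                ○ open, literals {V=F, W=T, X=F}.
              branch 2.2.2.2 (add W):
                ○ open, literals {W=T, X=F}.
11 branches closed, 2 open.
An open branch gives a countermodel: V=F, W=T, X=F (unmentioned atoms arbitrary); under it the original formula is false.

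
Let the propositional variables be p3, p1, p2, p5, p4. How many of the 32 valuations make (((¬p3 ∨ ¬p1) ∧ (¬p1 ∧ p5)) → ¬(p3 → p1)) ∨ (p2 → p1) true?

30

Initial set: {((((¬p3 ∨ ¬p1) ∧ (¬p1 ∧ p5)) → ¬(p3 → p1)) ∨ (p2 → p1))}.
((((¬p3 ∨ ¬p1) ∧ (¬p1 ∧ p5)) → ¬(p3 → p1)) ∨ (p2 → p1)): β-rule — branch into (((¬p3 ∨ ¬p1) ∧ (¬p1 ∧ p5)) → ¬(p3 → p1))  //  (p2 → p1).
  branch 1 (add (((¬p3 ∨ ¬p1) ∧ (¬p1 ∧ p5)) → ¬(p3 → p1))):
    (((¬p3 ∨ ¬p1) ∧ (¬p1 ∧ p5)) → ¬(p3 → p1)): β-rule — branch into ¬((¬p3 ∨ ¬p1) ∧ (¬p1 ∧ p5))  //  ¬(p3 → p1).
      branch 1.1 (add ¬((¬p3 ∨ ¬p1) ∧ (¬p1 ∧ p5))):
        ¬((¬p3 ∨ ¬p1) ∧ (¬p1 ∧ p5)): β-rule — branch into ¬(¬p3 ∨ ¬p1)  //  ¬(¬p1 ∧ p5).
          branch 1.1.1 (add ¬(¬p3 ∨ ¬p1)):
            ¬(¬p3 ∨ ¬p1): α-rule — add ¬¬p3, ¬¬p1.
            ○ open, literals {p1=1, p3=1}.
          branch 1.1.2 (add ¬(¬p1 ∧ p5)):
            ¬(¬p1 ∧ p5): β-rule — branch into ¬¬p1  //  ¬p5.
              branch 1.1.2.1 (add ¬¬p1):
                ○ open, literals {p1=1}.
              branch 1.1.2.2 (add ¬p5):
                ○ open, literals {p5=0}.
      branch 1.2 (add ¬(p3 → p1)):
        ¬(p3 → p1): α-rule — add p3, ¬p1.
        ○ open, literals {p1=0, p3=1}.
  branch 2 (add (p2 → p1)):
    (p2 → p1): β-rule — branch into ¬p2  //  p1.
      branch 2.1 (add ¬p2):
        ○ open, literals {p2=0}.
      branch 2.2 (add p1):
        ○ open, literals {p1=1}.
0 branches closed, 6 open.
Each open branch fixes some atoms; the unmentioned ones are free. Counting distinct full assignments: branch {p1=1, p3=1} (p2, p5, p4) contributes 8 new; branch {p1=1} (p3, p2, p5, p4) contributes 8 new; branch {p5=0} (p3, p1, p2, p4) contributes 8 new; branch {p1=0, p3=1} (p2, p5, p4) contributes 4 new; branch {p2=0} (p3, p1, p5, p4) contributes 2 new; branch {p1=1} (p3, p2, p5, p4) contributes 0 new. Total: 30.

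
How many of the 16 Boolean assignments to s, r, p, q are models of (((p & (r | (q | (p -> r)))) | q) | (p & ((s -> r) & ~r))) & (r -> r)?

Initial set: {((((p & (r | (q | (p -> r)))) | q) | (p & ((s -> r) & ~r))) & (r -> r))}.
((((p & (r | (q | (p -> r)))) | q) | (p & ((s -> r) & ~r))) & (r -> r)): α-rule — add (((p & (r | (q | (p -> r)))) | q) | (p & ((s -> r) & ~r))), (r -> r).
(((p & (r | (q | (p -> r)))) | q) | (p & ((s -> r) & ~r))): β-rule — branch into ((p & (r | (q | (p -> r)))) | q)  //  (p & ((s -> r) & ~r)).
  branch 1 (add ((p & (r | (q | (p -> r)))) | q)):
    (r -> r): β-rule — branch into ~r  //  r.
      branch 1.1 (add ~r):
        ((p & (r | (q | (p -> r)))) | q): β-rule — branch into (p & (r | (q | (p -> r))))  //  q.
          branch 1.1.1 (add (p & (r | (q | (p -> r))))):
            (p & (r | (q | (p -> r)))): α-rule — add p, (r | (q | (p -> r))).
            (r | (q | (p -> r))): β-rule — branch into r  //  (q | (p -> r)).
              branch 1.1.1.1 (add r):
                × closes — contains both r and ~r.
              branch 1.1.1.2 (add (q | (p -> r))):
                (q | (p -> r)): β-rule — branch into q  //  (p -> r).
                  branch 1.1.1.2.1 (add q):
                    ○ open, literals {p=true, q=true, r=false}.
                  branch 1.1.1.2.2 (add (p -> r)):
                    (p -> r): β-rule — branch into ~p  //  r.
                      branch 1.1.1.2.2.1 (add ~p):
                        × closes — contains both p and ~p.
                      branch 1.1.1.2.2.2 (add r):
                        × closes — contains both r and ~r.
          branch 1.1.2 (add q):
            ○ open, literals {q=true, r=false}.
      branch 1.2 (add r):
        ((p & (r | (q | (p -> r)))) | q): β-rule — branch into (p & (r | (q | (p -> r))))  //  q.
          branch 1.2.1 (add (p & (r | (q | (p -> r))))):
            (p & (r | (q | (p -> r)))): α-rule — add p, (r | (q | (p -> r))).
            (r | (q | (p -> r))): β-rule — branch into r  //  (q | (p -> r)).
              branch 1.2.1.1 (add r):
                ○ open, literals {p=true, r=true}.
              branch 1.2.1.2 (add (q | (p -> r))):
                (q | (p -> r)): β-rule — branch into q  //  (p -> r).
                  branch 1.2.1.2.1 (add q):
                    ○ open, literals {p=true, q=true, r=true}.
                  branch 1.2.1.2.2 (add (p -> r)):
                    (p -> r): β-rule — branch into ~p  //  r.
                      branch 1.2.1.2.2.1 (add ~p):
                        × closes — contains both p and ~p.
                      branch 1.2.1.2.2.2 (add r):
                        ○ open, literals {p=true, r=true}.
          branch 1.2.2 (add q):
            ○ open, literals {q=true, r=true}.
  branch 2 (add (p & ((s -> r) & ~r))):
    (p & ((s -> r) & ~r)): α-rule — add p, ((s -> r) & ~r).
    ((s -> r) & ~r): α-rule — add (s -> r), ~r.
    (r -> r): β-rule — branch into ~r  //  r.
      branch 2.1 (add ~r):
        (s -> r): β-rule — branch into ~s  //  r.
          branch 2.1.1 (add ~s):
            ○ open, literals {p=true, r=false, s=false}.
          branch 2.1.2 (add r):
            × closes — contains both r and ~r.
      branch 2.2 (add r):
        × closes — contains both r and ~r.
6 branches closed, 7 open.
Each open branch fixes some atoms; the unmentioned ones are free. Counting distinct full assignments: branch {p=true, q=true, r=false} (s) contributes 2 new; branch {q=true, r=false} (s, p) contributes 2 new; branch {p=true, r=true} (s, q) contributes 4 new; branch {p=true, q=true, r=true} (s) contributes 0 new; branch {p=true, r=true} (s, q) contributes 0 new; branch {q=true, r=true} (s, p) contributes 2 new; branch {p=true, r=false, s=false} (q) contributes 1 new. Total: 11.

11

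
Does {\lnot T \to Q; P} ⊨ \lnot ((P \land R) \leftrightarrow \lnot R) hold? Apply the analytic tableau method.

Initial set: {(\lnot T \to Q); P; \lnot \lnot ((P \land R) \leftrightarrow \lnot R)}.
(\lnot T \to Q): β-rule — branch into \lnot \lnot T  //  Q.
  branch 1 (add \lnot \lnot T):
    \lnot \lnot ((P \land R) \leftrightarrow \lnot R): β-rule — branch into (P \land R), \lnot R  //  \lnot (P \land R), \lnot \lnot R.
      branch 1.1 (add (P \land R), \lnot R):
        (P \land R): α-rule — add P, R.
        × closes — contains both R and \lnot R.
      branch 1.2 (add \lnot (P \land R), \lnot \lnot R):
        \lnot (P \land R): β-rule — branch into \lnot P  //  \lnot R.
          branch 1.2.1 (add \lnot P):
            × closes — contains both P and \lnot P.
          branch 1.2.2 (add \lnot R):
            × closes — contains both R and \lnot R.
  branch 2 (add Q):
    \lnot \lnot ((P \land R) \leftrightarrow \lnot R): β-rule — branch into (P \land R), \lnot R  //  \lnot (P \land R), \lnot \lnot R.
      branch 2.1 (add (P \land R), \lnot R):
        (P \land R): α-rule — add P, R.
        × closes — contains both R and \lnot R.
      branch 2.2 (add \lnot (P \land R), \lnot \lnot R):
        \lnot (P \land R): β-rule — branch into \lnot P  //  \lnot R.
          branch 2.2.1 (add \lnot P):
            × closes — contains both P and \lnot P.
          branch 2.2.2 (add \lnot R):
            × closes — contains both R and \lnot R.
All 6 branches close.
Every branch closed, so the premises entail the conclusion.

Yes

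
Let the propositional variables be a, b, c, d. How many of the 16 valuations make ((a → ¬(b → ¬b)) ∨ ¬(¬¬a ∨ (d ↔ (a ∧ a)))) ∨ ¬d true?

Initial set: {T (((a → ¬(b → ¬b)) ∨ ¬(¬¬a ∨ (d ↔ (a ∧ a)))) ∨ ¬d)}.
T (((a → ¬(b → ¬b)) ∨ ¬(¬¬a ∨ (d ↔ (a ∧ a)))) ∨ ¬d): β-rule — branch into T ((a → ¬(b → ¬b)) ∨ ¬(¬¬a ∨ (d ↔ (a ∧ a))))  //  T ¬d.
  branch 1 (add T ((a → ¬(b → ¬b)) ∨ ¬(¬¬a ∨ (d ↔ (a ∧ a))))):
    T ((a → ¬(b → ¬b)) ∨ ¬(¬¬a ∨ (d ↔ (a ∧ a)))): β-rule — branch into T (a → ¬(b → ¬b))  //  T ¬(¬¬a ∨ (d ↔ (a ∧ a))).
      branch 1.1 (add T (a → ¬(b → ¬b))):
        T (a → ¬(b → ¬b)): β-rule — branch into F a  //  T ¬(b → ¬b).
          branch 1.1.1 (add F a):
            ○ open, literals {a=0}.
          branch 1.1.2 (add T ¬(b → ¬b)):
            T ¬(b → ¬b): α-rule — add T b, F ¬b.
            ○ open, literals {b=1}.
      branch 1.2 (add T ¬(¬¬a ∨ (d ↔ (a ∧ a)))):
        T ¬(¬¬a ∨ (d ↔ (a ∧ a))): α-rule — add F ¬¬a, F (d ↔ (a ∧ a)).
        F ¬¬a: drop double negation, giving F a.
        F (d ↔ (a ∧ a)): β-rule — branch into T d, F (a ∧ a)  //  F d, T (a ∧ a).
          branch 1.2.1 (add T d, F (a ∧ a)):
            F (a ∧ a): β-rule — branch into F a  //  F a.
              branch 1.2.1.1 (add F a):
                ○ open, literals {a=0, d=1}.
              branch 1.2.1.2 (add F a):
                ○ open, literals {a=0, d=1}.
          branch 1.2.2 (add F d, T (a ∧ a)):
            T (a ∧ a): α-rule — add T a, T a.
            × closes — contains both a and ¬a.
  branch 2 (add T ¬d):
    ○ open, literals {d=0}.
1 branch closed, 5 open.
Each open branch fixes some atoms; the unmentioned ones are free. Counting distinct full assignments: branch {a=0} (b, c, d) contributes 8 new; branch {b=1} (a, c, d) contributes 4 new; branch {a=0, d=1} (b, c) contributes 0 new; branch {a=0, d=1} (b, c) contributes 0 new; branch {d=0} (a, b, c) contributes 2 new. Total: 14.

14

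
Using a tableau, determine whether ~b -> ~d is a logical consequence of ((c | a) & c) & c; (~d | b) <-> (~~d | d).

Initial set: {(((c | a) & c) & c); ((~d | b) <-> (~~d | d)); ~(~b -> ~d)}.
(((c | a) & c) & c): α-rule — add ((c | a) & c), c.
~(~b -> ~d): α-rule — add ~b, ~~d.
((c | a) & c): α-rule — add (c | a), c.
((~d | b) <-> (~~d | d)): β-rule — branch into (~d | b), (~~d | d)  //  ~(~d | b), ~(~~d | d).
  branch 1 (add (~d | b), (~~d | d)):
    (c | a): β-rule — branch into c  //  a.
      branch 1.1 (add c):
        (~d | b): β-rule — branch into ~d  //  b.
          branch 1.1.1 (add ~d):
            × closes — contains both d and ~d.
          branch 1.1.2 (add b):
            × closes — contains both b and ~b.
      branch 1.2 (add a):
        (~d | b): β-rule — branch into ~d  //  b.
          branch 1.2.1 (add ~d):
            × closes — contains both d and ~d.
          branch 1.2.2 (add b):
            × closes — contains both b and ~b.
  branch 2 (add ~(~d | b), ~(~~d | d)):
    ~(~d | b): α-rule — add ~~d, ~b.
    ~(~~d | d): α-rule — add ~~~d, ~d.
    × closes — contains both d and ~d.
All 5 branches close.
Every branch closed, so the premises entail the conclusion.

Yes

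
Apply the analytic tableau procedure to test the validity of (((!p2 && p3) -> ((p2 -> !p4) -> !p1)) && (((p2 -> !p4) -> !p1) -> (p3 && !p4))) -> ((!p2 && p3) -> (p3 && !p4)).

Assume the negation and expand:
Initial set: {F ((((!p2 && p3) -> ((p2 -> !p4) -> !p1)) && (((p2 -> !p4) -> !p1) -> (p3 && !p4))) -> ((!p2 && p3) -> (p3 && !p4)))}.
F ((((!p2 && p3) -> ((p2 -> !p4) -> !p1)) && (((p2 -> !p4) -> !p1) -> (p3 && !p4))) -> ((!p2 && p3) -> (p3 && !p4))): α-rule — add T (((!p2 && p3) -> ((p2 -> !p4) -> !p1)) && (((p2 -> !p4) -> !p1) -> (p3 && !p4))), F ((!p2 && p3) -> (p3 && !p4)).
T (((!p2 && p3) -> ((p2 -> !p4) -> !p1)) && (((p2 -> !p4) -> !p1) -> (p3 && !p4))): α-rule — add T ((!p2 && p3) -> ((p2 -> !p4) -> !p1)), T (((p2 -> !p4) -> !p1) -> (p3 && !p4)).
F ((!p2 && p3) -> (p3 && !p4)): α-rule — add T (!p2 && p3), F (p3 && !p4).
T (!p2 && p3): α-rule — add T !p2, T p3.
T ((!p2 && p3) -> ((p2 -> !p4) -> !p1)): β-rule — branch into F (!p2 && p3)  //  T ((p2 -> !p4) -> !p1).
  branch 1 (add F (!p2 && p3)):
    T (((p2 -> !p4) -> !p1) -> (p3 && !p4)): β-rule — branch into F ((p2 -> !p4) -> !p1)  //  T (p3 && !p4).
      branch 1.1 (add F ((p2 -> !p4) -> !p1)):
        F ((p2 -> !p4) -> !p1): α-rule — add T (p2 -> !p4), F !p1.
        F (p3 && !p4): β-rule — branch into F p3  //  F !p4.
          branch 1.1.1 (add F p3):
            × closes — contains both p3 and !p3.
          branch 1.1.2 (add F !p4):
            F (!p2 && p3): β-rule — branch into F !p2  //  F p3.
              branch 1.1.2.1 (add F !p2):
                × closes — contains both p2 and !p2.
              branch 1.1.2.2 (add F p3):
                × closes — contains both p3 and !p3.
      branch 1.2 (add T (p3 && !p4)):
        T (p3 && !p4): α-rule — add T p3, T !p4.
        F (p3 && !p4): β-rule — branch into F p3  //  F !p4.
          branch 1.2.1 (add F p3):
            × closes — contains both p3 and !p3.
          branch 1.2.2 (add F !p4):
            × closes — contains both p4 and !p4.
  branch 2 (add T ((p2 -> !p4) -> !p1)):
    T (((p2 -> !p4) -> !p1) -> (p3 && !p4)): β-rule — branch into F ((p2 -> !p4) -> !p1)  //  T (p3 && !p4).
      branch 2.1 (add F ((p2 -> !p4) -> !p1)):
        F ((p2 -> !p4) -> !p1): α-rule — add T (p2 -> !p4), F !p1.
        F (p3 && !p4): β-rule — branch into F p3  //  F !p4.
          branch 2.1.1 (add F p3):
            × closes — contains both p3 and !p3.
          branch 2.1.2 (add F !p4):
            T ((p2 -> !p4) -> !p1): β-rule — branch into F (p2 -> !p4)  //  T !p1.
              branch 2.1.2.1 (add F (p2 -> !p4)):
                F (p2 -> !p4): α-rule — add T p2, F !p4.
                × closes — contains both p2 and !p2.
              branch 2.1.2.2 (add T !p1):
                × closes — contains both p1 and !p1.
      branch 2.2 (add T (p3 && !p4)):
        T (p3 && !p4): α-rule — add T p3, T !p4.
        F (p3 && !p4): β-rule — branch into F p3  //  F !p4.
          branch 2.2.1 (add F p3):
            × closes — contains both p3 and !p3.
          branch 2.2.2 (add F !p4):
            × closes — contains both p4 and !p4.
All 10 branches close.
Every branch closed, so the negation is unsatisfiable and the formula is valid.

Valid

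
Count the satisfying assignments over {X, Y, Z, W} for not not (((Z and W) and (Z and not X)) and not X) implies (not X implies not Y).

15

Initial set: {(not not (((Z and W) and (Z and not X)) and not X) implies (not X implies not Y))}.
(not not (((Z and W) and (Z and not X)) and not X) implies (not X implies not Y)): β-rule — branch into not not not (((Z and W) and (Z and not X)) and not X)  //  (not X implies not Y).
  branch 1 (add not not not (((Z and W) and (Z and not X)) and not X)):
    not not not (((Z and W) and (Z and not X)) and not X): drop double negation, giving not (((Z and W) and (Z and not X)) and not X).
    not (((Z and W) and (Z and not X)) and not X): β-rule — branch into not ((Z and W) and (Z and not X))  //  not not X.
      branch 1.1 (add not ((Z and W) and (Z and not X))):
        not ((Z and W) and (Z and not X)): β-rule — branch into not (Z and W)  //  not (Z and not X).
          branch 1.1.1 (add not (Z and W)):
            not (Z and W): β-rule — branch into not Z  //  not W.
              branch 1.1.1.1 (add not Z):
                ○ open, literals {Z=0}.
              branch 1.1.1.2 (add not W):
                ○ open, literals {W=0}.
          branch 1.1.2 (add not (Z and not X)):
            not (Z and not X): β-rule — branch into not Z  //  not not X.
              branch 1.1.2.1 (add not Z):
                ○ open, literals {Z=0}.
              branch 1.1.2.2 (add not not X):
                ○ open, literals {X=1}.
      branch 1.2 (add not not X):
        ○ open, literals {X=1}.
  branch 2 (add (not X implies not Y)):
    (not X implies not Y): β-rule — branch into not not X  //  not Y.
      branch 2.1 (add not not X):
        ○ open, literals {X=1}.
      branch 2.2 (add not Y):
        ○ open, literals {Y=0}.
0 branches closed, 7 open.
Each open branch fixes some atoms; the unmentioned ones are free. Counting distinct full assignments: branch {Z=0} (X, Y, W) contributes 8 new; branch {W=0} (X, Y, Z) contributes 4 new; branch {Z=0} (X, Y, W) contributes 0 new; branch {X=1} (Y, Z, W) contributes 2 new; branch {X=1} (Y, Z, W) contributes 0 new; branch {X=1} (Y, Z, W) contributes 0 new; branch {Y=0} (X, Z, W) contributes 1 new. Total: 15.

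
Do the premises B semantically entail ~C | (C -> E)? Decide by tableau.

No

Initial set: {B; ~(~C | (C -> E))}.
~(~C | (C -> E)): α-rule — add ~~C, ~(C -> E).
~(C -> E): α-rule — add C, ~E.
○ open, literals {B=true, C=true, E=false}.
0 branches closed, 1 open.
An open branch gives a countermodel: B=true, C=true, E=false (unmentioned atoms arbitrary); the premises hold there but the conclusion fails.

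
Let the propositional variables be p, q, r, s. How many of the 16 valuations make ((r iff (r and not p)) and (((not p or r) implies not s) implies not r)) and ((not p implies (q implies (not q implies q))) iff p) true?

Initial set: {(((r iff (r and not p)) and (((not p or r) implies not s) implies not r)) and ((not p implies (q implies (not q implies q))) iff p))}.
(((r iff (r and not p)) and (((not p or r) implies not s) implies not r)) and ((not p implies (q implies (not q implies q))) iff p)): α-rule — add ((r iff (r and not p)) and (((not p or r) implies not s) implies not r)), ((not p implies (q implies (not q implies q))) iff p).
((r iff (r and not p)) and (((not p or r) implies not s) implies not r)): α-rule — add (r iff (r and not p)), (((not p or r) implies not s) implies not r).
((not p implies (q implies (not q implies q))) iff p): β-rule — branch into (not p implies (q implies (not q implies q))), p  //  not (not p implies (q implies (not q implies q))), not p.
  branch 1 (add (not p implies (q implies (not q implies q))), p):
    (r iff (r and not p)): β-rule — branch into r, (r and not p)  //  not r, not (r and not p).
      branch 1.1 (add r, (r and not p)):
        (r and not p): α-rule — add r, not p.
        × closes — contains both p and not p.
      branch 1.2 (add not r, not (r and not p)):
        (((not p or r) implies not s) implies not r): β-rule — branch into not ((not p or r) implies not s)  //  not r.
          branch 1.2.1 (add not ((not p or r) implies not s)):
            not ((not p or r) implies not s): α-rule — add (not p or r), not not s.
            (not p implies (q implies (not q implies q))): β-rule — branch into not not p  //  (q implies (not q implies q)).
              branch 1.2.1.1 (add not not p):
                not (r and not p): β-rule — branch into not r  //  not not p.
                  branch 1.2.1.1.1 (add not r):
                    (not p or r): β-rule — branch into not p  //  r.
                      branch 1.2.1.1.1.1 (add not p):
                        × closes — contains both p and not p.
                      branch 1.2.1.1.1.2 (add r):
                        × closes — contains both r and not r.
                  branch 1.2.1.1.2 (add not not p):
                    (not p or r): β-rule — branch into not p  //  r.
                      branch 1.2.1.1.2.1 (add not p):
                        × closes — contains both p and not p.
                      branch 1.2.1.1.2.2 (add r):
                        × closes — contains both r and not r.
              branch 1.2.1.2 (add (q implies (not q implies q))):
                not (r and not p): β-rule — branch into not r  //  not not p.
                  branch 1.2.1.2.1 (add not r):
                    (not p or r): β-rule — branch into not p  //  r.
                      branch 1.2.1.2.1.1 (add not p):
                        × closes — contains both p and not p.
                      branch 1.2.1.2.1.2 (add r):
                        × closes — contains both r and not r.
                  branch 1.2.1.2.2 (add not not p):
                    (not p or r): β-rule — branch into not p  //  r.
                      branch 1.2.1.2.2.1 (add not p):
                        × closes — contains both p and not p.
                      branch 1.2.1.2.2.2 (add r):
                        × closes — contains both r and not r.
          branch 1.2.2 (add not r):
            (not p implies (q implies (not q implies q))): β-rule — branch into not not p  //  (q implies (not q implies q)).
              branch 1.2.2.1 (add not not p):
                not (r and not p): β-rule — branch into not r  //  not not p.
                  branch 1.2.2.1.1 (add not r):
                    ○ open, literals {p=true, r=false}.
                  branch 1.2.2.1.2 (add not not p):
                    ○ open, literals {p=true, r=false}.
              branch 1.2.2.2 (add (q implies (not q implies q))):
                not (r and not p): β-rule — branch into not r  //  not not p.
                  branch 1.2.2.2.1 (add not r):
                    (q implies (not q implies q)): β-rule — branch into not q  //  (not q implies q).
                      branch 1.2.2.2.1.1 (add not q):
                        ○ open, literals {p=true, q=false, r=false}.
                      branch 1.2.2.2.1.2 (add (not q implies q)):
                        (not q implies q): β-rule — branch into not not q  //  q.
                          branch 1.2.2.2.1.2.1 (add not not q):
                            ○ open, literals {p=true, q=true, r=false}.
                          branch 1.2.2.2.1.2.2 (add q):
                            ○ open, literals {p=true, q=true, r=false}.
                  branch 1.2.2.2.2 (add not not p):
                    (q implies (not q implies q)): β-rule — branch into not q  //  (not q implies q).
                      branch 1.2.2.2.2.1 (add not q):
                        ○ open, literals {p=true, q=false, r=false}.
                      branch 1.2.2.2.2.2 (add (not q implies q)):
                        (not q implies q): β-rule — branch into not not q  //  q.
                          branch 1.2.2.2.2.2.1 (add not not q):
                            ○ open, literals {p=true, q=true, r=false}.
                          branch 1.2.2.2.2.2.2 (add q):
                            ○ open, literals {p=true, q=true, r=false}.
  branch 2 (add not (not p implies (q implies (not q implies q))), not p):
    not (not p implies (q implies (not q implies q))): α-rule — add not p, not (q implies (not q implies q)).
    not (q implies (not q implies q)): α-rule — add q, not (not q implies q).
    not (not q implies q): α-rule — add not q, not q.
    × closes — contains both q and not q.
10 branches closed, 8 open.
Each open branch fixes some atoms; the unmentioned ones are free. Counting distinct full assignments: branch {p=true, r=false} (q, s) contributes 4 new; branch {p=true, r=false} (q, s) contributes 0 new; branch {p=true, q=false, r=false} (s) contributes 0 new; branch {p=true, q=true, r=false} (s) contributes 0 new; branch {p=true, q=true, r=false} (s) contributes 0 new; branch {p=true, q=false, r=false} (s) contributes 0 new; branch {p=true, q=true, r=false} (s) contributes 0 new; branch {p=true, q=true, r=false} (s) contributes 0 new. Total: 4.

4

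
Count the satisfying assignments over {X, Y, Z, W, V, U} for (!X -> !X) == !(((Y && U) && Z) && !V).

Initial set: {((!X -> !X) == !(((Y && U) && Z) && !V))}.
((!X -> !X) == !(((Y && U) && Z) && !V)): β-rule — branch into (!X -> !X), !(((Y && U) && Z) && !V)  //  !(!X -> !X), !!(((Y && U) && Z) && !V).
  branch 1 (add (!X -> !X), !(((Y && U) && Z) && !V)):
    (!X -> !X): β-rule — branch into !!X  //  !X.
      branch 1.1 (add !!X):
        !(((Y && U) && Z) && !V): β-rule — branch into !((Y && U) && Z)  //  !!V.
          branch 1.1.1 (add !((Y && U) && Z)):
            !((Y && U) && Z): β-rule — branch into !(Y && U)  //  !Z.
              branch 1.1.1.1 (add !(Y && U)):
                !(Y && U): β-rule — branch into !Y  //  !U.
                  branch 1.1.1.1.1 (add !Y):
                    ○ open, literals {X=true, Y=false}.
                  branch 1.1.1.1.2 (add !U):
                    ○ open, literals {U=false, X=true}.
              branch 1.1.1.2 (add !Z):
                ○ open, literals {X=true, Z=false}.
          branch 1.1.2 (add !!V):
            ○ open, literals {V=true, X=true}.
      branch 1.2 (add !X):
        !(((Y && U) && Z) && !V): β-rule — branch into !((Y && U) && Z)  //  !!V.
          branch 1.2.1 (add !((Y && U) && Z)):
            !((Y && U) && Z): β-rule — branch into !(Y && U)  //  !Z.
              branch 1.2.1.1 (add !(Y && U)):
                !(Y && U): β-rule — branch into !Y  //  !U.
                  branch 1.2.1.1.1 (add !Y):
                    ○ open, literals {X=false, Y=false}.
                  branch 1.2.1.1.2 (add !U):
                    ○ open, literals {U=false, X=false}.
              branch 1.2.1.2 (add !Z):
                ○ open, literals {X=false, Z=false}.
          branch 1.2.2 (add !!V):
            ○ open, literals {V=true, X=false}.
  branch 2 (add !(!X -> !X), !!(((Y && U) && Z) && !V)):
    !(!X -> !X): α-rule — add !X, !!X.
    × closes — contains both X and !X.
1 branch closed, 8 open.
Each open branch fixes some atoms; the unmentioned ones are free. Counting distinct full assignments: branch {X=true, Y=false} (Z, W, V, U) contributes 16 new; branch {U=false, X=true} (Y, Z, W, V) contributes 8 new; branch {X=true, Z=false} (Y, W, V, U) contributes 4 new; branch {V=true, X=true} (Y, Z, W, U) contributes 2 new; branch {X=false, Y=false} (Z, W, V, U) contributes 16 new; branch {U=false, X=false} (Y, Z, W, V) contributes 8 new; branch {X=false, Z=false} (Y, W, V, U) contributes 4 new; branch {V=true, X=false} (Y, Z, W, U) contributes 2 new. Total: 60.

60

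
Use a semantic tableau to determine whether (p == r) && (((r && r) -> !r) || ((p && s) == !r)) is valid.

Assume the negation and expand:
Initial set: {F ((p == r) && (((r && r) -> !r) || ((p && s) == !r)))}.
F ((p == r) && (((r && r) -> !r) || ((p && s) == !r))): β-rule — branch into F (p == r)  //  F (((r && r) -> !r) || ((p && s) == !r)).
  branch 1 (add F (p == r)):
    F (p == r): β-rule — branch into T p, F r  //  F p, T r.
      branch 1.1 (add T p, F r):
        ○ open, literals {p=true, r=false}.
      branch 1.2 (add F p, T r):
        ○ open, literals {p=false, r=true}.
  branch 2 (add F (((r && r) -> !r) || ((p && s) == !r))):
    F (((r && r) -> !r) || ((p && s) == !r)): α-rule — add F ((r && r) -> !r), F ((p && s) == !r).
    F ((r && r) -> !r): α-rule — add T (r && r), F !r.
    T (r && r): α-rule — add T r, T r.
    F ((p && s) == !r): β-rule — branch into T (p && s), F !r  //  F (p && s), T !r.
      branch 2.1 (add T (p && s), F !r):
        T (p && s): α-rule — add T p, T s.
        ○ open, literals {p=true, r=true, s=true}.
      branch 2.2 (add F (p && s), T !r):
        × closes — contains both r and !r.
1 branch closed, 3 open.
An open branch gives a countermodel: p=true, r=false (unmentioned atoms arbitrary); under it the original formula is false.

Not valid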